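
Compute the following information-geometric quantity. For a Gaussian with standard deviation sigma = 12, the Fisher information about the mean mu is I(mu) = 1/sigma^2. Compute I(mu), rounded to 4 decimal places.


The Fisher information for the mean of a normal distribution is I(mu) = 1/sigma^2.
sigma = 12, so sigma^2 = 144.
I(mu) = 1/144 = 0.0069

0.0069


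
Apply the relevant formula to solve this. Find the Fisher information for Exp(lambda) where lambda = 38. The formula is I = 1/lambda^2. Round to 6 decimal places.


Fisher information for exponential: I(lambda) = 1/lambda^2.
lambda = 38, lambda^2 = 1444.
I = 1/1444 = 0.000693

0.000693


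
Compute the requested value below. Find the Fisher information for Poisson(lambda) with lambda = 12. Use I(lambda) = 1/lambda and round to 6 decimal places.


Fisher information for Poisson: I(lambda) = 1/lambda.
lambda = 12.
I(lambda) = 1/12 = 0.083333

0.083333


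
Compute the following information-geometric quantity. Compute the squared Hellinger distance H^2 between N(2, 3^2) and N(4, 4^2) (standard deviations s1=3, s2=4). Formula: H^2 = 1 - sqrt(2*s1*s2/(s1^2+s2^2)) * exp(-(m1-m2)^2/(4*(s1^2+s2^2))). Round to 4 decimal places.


Squared Hellinger distance for Gaussians:
H^2 = 1 - sqrt(2*s1*s2/(s1^2+s2^2)) * exp(-(m1-m2)^2/(4*(s1^2+s2^2))).
s1^2 = 9, s2^2 = 16, s1^2+s2^2 = 25.
sqrt(2*3*4/(25)) = 0.979796.
(m1-m2)^2 = (-2)^2 = 4.
exp(-4/(4*25)) = exp(-0.04) = 0.960789.
H^2 = 1 - 0.979796*0.960789 = 0.0586

0.0586


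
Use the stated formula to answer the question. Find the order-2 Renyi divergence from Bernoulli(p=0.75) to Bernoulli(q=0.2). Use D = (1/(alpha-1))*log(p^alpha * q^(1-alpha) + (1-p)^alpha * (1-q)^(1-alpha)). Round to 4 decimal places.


Renyi divergence of order alpha between Bernoulli distributions:
D = (1/(alpha-1))*log(p^alpha * q^(1-alpha) + (1-p)^alpha * (1-q)^(1-alpha)).
alpha = 2, p = 0.75, q = 0.2.
p^alpha * q^(1-alpha) = 0.75^2 * 0.2^-1 = 2.8125.
(1-p)^alpha * (1-q)^(1-alpha) = 0.25^2 * 0.8^-1 = 0.078125.
sum = 2.8125 + 0.078125 = 2.890625.
D = (1/1)*log(2.890625) = 1.0615

1.0615


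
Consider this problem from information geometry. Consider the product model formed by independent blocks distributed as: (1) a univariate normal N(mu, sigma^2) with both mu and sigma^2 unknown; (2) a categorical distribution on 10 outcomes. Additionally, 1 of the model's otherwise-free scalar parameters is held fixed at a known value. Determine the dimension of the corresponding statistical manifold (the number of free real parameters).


The dimension of a statistical manifold equals the number of free
(independent) real parameters of the model. For a product of independent
blocks the parameter counts add.
- normal (mu, sigma^2): 2.
- categorical on 10 outcomes (probabilities sum to 1): 10-1 = 9.
Total = 2 + 9 = 11.
1 parameter(s) fixed at known values: 11 - 1 = 10.
Dimension = 10

10


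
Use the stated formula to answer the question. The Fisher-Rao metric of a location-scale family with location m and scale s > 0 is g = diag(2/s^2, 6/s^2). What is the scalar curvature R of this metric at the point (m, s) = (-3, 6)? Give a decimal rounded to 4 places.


The metric has the form g = (A dm^2 + B ds^2)/s^2 with A = 2, B = 6.
Substitute u = sqrt(A/B)*m: g = B*(du^2 + ds^2)/s^2, i.e. B times the
Poincare upper half-plane metric, which has constant Gaussian curvature -1.
Scaling a 2D metric by a constant c divides the Gaussian curvature by c,
so K = -1/B = -1/(6) = -0.1667 everywhere (the point (m, s) = (-3, 6) is irrelevant:
the curvature is constant).
Scalar curvature in dimension 2: R = 2K = -2/(6) = -0.3333.

-0.3333


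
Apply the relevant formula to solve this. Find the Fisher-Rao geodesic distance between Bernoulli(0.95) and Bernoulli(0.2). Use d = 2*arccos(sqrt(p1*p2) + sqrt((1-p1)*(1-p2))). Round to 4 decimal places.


Geodesic distance on Bernoulli manifold:
d(p1,p2) = 2*arccos(sqrt(p1*p2) + sqrt((1-p1)*(1-p2))).
sqrt(p1*p2) = sqrt(0.95*0.2) = 0.43589.
sqrt((1-p1)*(1-p2)) = sqrt(0.05*0.8) = 0.2.
arg = 0.43589 + 0.2 = 0.63589.
d = 2*arccos(0.63589) = 1.7633

1.7633


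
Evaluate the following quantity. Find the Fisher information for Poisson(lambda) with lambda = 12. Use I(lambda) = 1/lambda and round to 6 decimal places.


Fisher information for Poisson: I(lambda) = 1/lambda.
lambda = 12.
I(lambda) = 1/12 = 0.083333

0.083333


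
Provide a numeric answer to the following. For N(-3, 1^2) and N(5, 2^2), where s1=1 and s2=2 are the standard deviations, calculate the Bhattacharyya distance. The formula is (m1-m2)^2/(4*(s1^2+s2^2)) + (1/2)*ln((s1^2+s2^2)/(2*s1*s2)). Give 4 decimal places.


Bhattacharyya distance between two Gaussians:
DB = (m1-m2)^2/(4*(s1^2+s2^2)) + (1/2)*ln((s1^2+s2^2)/(2*s1*s2)).
(m1-m2)^2 = (-8)^2 = 64.
s1^2+s2^2 = 1 + 4 = 5.
term1 = 64/20 = 3.2.
term2 = 0.5*ln(5/4.0) = 0.111572.
DB = 3.2 + 0.111572 = 3.3116

3.3116


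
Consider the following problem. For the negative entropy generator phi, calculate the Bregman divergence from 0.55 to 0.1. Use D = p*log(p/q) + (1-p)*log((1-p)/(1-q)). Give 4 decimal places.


Bregman divergence with negative entropy generator:
D = p*log(p/q) + (1-p)*log((1-p)/(1-q)).
p = 0.55, q = 0.1.
p*log(p/q) = 0.55*log(0.55/0.1) = 0.937611.
(1-p)*log((1-p)/(1-q)) = 0.45*log(0.45/0.9) = -0.311916.
D = 0.937611 + -0.311916 = 0.6257

0.6257


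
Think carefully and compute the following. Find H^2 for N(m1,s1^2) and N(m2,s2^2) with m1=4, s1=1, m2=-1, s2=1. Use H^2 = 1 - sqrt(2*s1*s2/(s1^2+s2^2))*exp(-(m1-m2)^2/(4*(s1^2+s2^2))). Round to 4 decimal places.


Squared Hellinger distance for Gaussians:
H^2 = 1 - sqrt(2*s1*s2/(s1^2+s2^2)) * exp(-(m1-m2)^2/(4*(s1^2+s2^2))).
s1^2 = 1, s2^2 = 1, s1^2+s2^2 = 2.
sqrt(2*1*1/(2)) = 1.0.
(m1-m2)^2 = (5)^2 = 25.
exp(-25/(4*2)) = exp(-3.125) = 0.043937.
H^2 = 1 - 1.0*0.043937 = 0.9561

0.9561


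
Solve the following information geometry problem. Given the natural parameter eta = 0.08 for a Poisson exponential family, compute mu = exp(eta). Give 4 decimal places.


Expectation parameter for Poisson exponential family:
mu = exp(eta).
eta = 0.08.
mu = exp(0.08) = 1.0833

1.0833


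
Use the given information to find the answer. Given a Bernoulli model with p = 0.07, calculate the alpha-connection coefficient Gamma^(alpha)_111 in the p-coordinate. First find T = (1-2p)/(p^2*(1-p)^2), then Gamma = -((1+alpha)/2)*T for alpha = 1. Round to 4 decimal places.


Skewness (Amari-Chentsov) tensor: T = (1-2p)/(p^2*(1-p)^2).
p = 0.07, 1-2p = 0.86, p^2 = 0.0049, (1-p)^2 = 0.8649.
T = 0.86/(0.0049 * 0.8649) = 202.92543.
In the p-coordinate, Gamma^(alpha) = Gamma^(0) - (alpha/2)*T with Gamma^(0) = (1/2)*g'(p) = -T/2,
so Gamma^(alpha) = -((1+alpha)/2)*T.
alpha = 1, -(1+alpha)/2 = -1.0.
Gamma = -1.0 * 202.92543 = -202.9254

-202.9254


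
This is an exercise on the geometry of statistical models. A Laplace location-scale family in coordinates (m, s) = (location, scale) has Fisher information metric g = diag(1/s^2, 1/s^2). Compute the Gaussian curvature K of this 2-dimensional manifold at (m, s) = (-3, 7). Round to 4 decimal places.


The metric has the form g = (A dm^2 + B ds^2)/s^2 with A = 1, B = 1.
Substitute u = sqrt(A/B)*m: g = B*(du^2 + ds^2)/s^2, i.e. B times the
Poincare upper half-plane metric, which has constant Gaussian curvature -1.
Scaling a 2D metric by a constant c divides the Gaussian curvature by c,
so K = -1/B = -1/(1) = -1.0000 everywhere (the point (m, s) = (-3, 7) is irrelevant:
the curvature is constant).
The requested Gaussian curvature is K = -1.0000.

-1.0000


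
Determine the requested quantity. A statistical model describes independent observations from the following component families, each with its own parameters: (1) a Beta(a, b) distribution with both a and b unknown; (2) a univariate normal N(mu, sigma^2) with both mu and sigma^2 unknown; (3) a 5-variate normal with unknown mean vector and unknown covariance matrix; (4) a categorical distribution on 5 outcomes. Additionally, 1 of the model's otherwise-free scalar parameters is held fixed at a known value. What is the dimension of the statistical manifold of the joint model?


The dimension of a statistical manifold equals the number of free
(independent) real parameters of the model. For a product of independent
blocks the parameter counts add.
- Beta (a, b): 2.
- normal (mu, sigma^2): 2.
- 5-variate normal: 5 (mean) + 5*6/2 = 15 (symmetric covariance) = 20.
- categorical on 5 outcomes (probabilities sum to 1): 5-1 = 4.
Total = 2 + 2 + 20 + 4 = 28.
1 parameter(s) fixed at known values: 28 - 1 = 27.
Dimension = 27

27


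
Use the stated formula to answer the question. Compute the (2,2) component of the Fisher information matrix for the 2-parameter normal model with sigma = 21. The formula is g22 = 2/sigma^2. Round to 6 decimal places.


For the 2-parameter normal family, the Fisher metric has:
  g11 = 1/sigma^2, g22 = 2/sigma^2.
sigma = 21, sigma^2 = 441.
g22 = 0.004535

0.004535


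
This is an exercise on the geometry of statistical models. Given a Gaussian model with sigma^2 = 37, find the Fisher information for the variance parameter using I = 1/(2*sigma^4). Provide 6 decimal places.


Fisher information for variance: I(sigma^2) = 1/(2*sigma^4).
sigma^2 = 37, so sigma^4 = 1369.
I = 1/(2*1369) = 1/2738 = 0.000365

0.000365


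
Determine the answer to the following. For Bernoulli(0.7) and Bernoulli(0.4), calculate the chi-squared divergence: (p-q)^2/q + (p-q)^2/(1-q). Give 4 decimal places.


Chi-squared divergence between Bernoulli distributions:
chi^2 = (p-q)^2/q + (p-q)^2/(1-q).
p = 0.7, q = 0.4, p-q = 0.3.
(p-q)^2 = 0.09.
term1 = 0.09/0.4 = 0.225.
term2 = 0.09/0.6 = 0.15.
chi^2 = 0.225 + 0.15 = 0.3750

0.3750


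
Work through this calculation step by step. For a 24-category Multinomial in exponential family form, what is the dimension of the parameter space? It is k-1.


Exponential family dimension calculation:
For Multinomial with k=24 categories, dim = k-1 = 23.

23


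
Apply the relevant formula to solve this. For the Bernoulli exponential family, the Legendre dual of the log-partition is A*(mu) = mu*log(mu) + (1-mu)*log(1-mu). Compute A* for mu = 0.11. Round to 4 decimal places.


Legendre transform for Bernoulli:
A*(mu) = mu*log(mu) + (1-mu)*log(1-mu).
mu = 0.11, 1-mu = 0.89.
mu*log(mu) = 0.11*log(0.11) = -0.2428.
(1-mu)*log(1-mu) = 0.89*log(0.89) = -0.103715.
A* = -0.2428 + -0.103715 = -0.3465

-0.3465


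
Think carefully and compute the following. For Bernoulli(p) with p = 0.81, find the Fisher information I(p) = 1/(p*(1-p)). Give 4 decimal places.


For Bernoulli(p), Fisher information is I(p) = 1/(p*(1-p)).
p = 0.81, 1-p = 0.19.
p*(1-p) = 0.1539.
I(p) = 1/0.1539 = 6.4977

6.4977


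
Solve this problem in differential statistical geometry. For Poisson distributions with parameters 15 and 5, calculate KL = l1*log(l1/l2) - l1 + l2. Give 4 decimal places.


KL divergence for Poisson:
KL = l1*log(l1/l2) - l1 + l2.
l1 = 15, l2 = 5.
log(15/5) = 1.098612.
l1*log(l1/l2) = 15 * 1.098612 = 16.479184.
KL = 16.479184 - 15 + 5 = 6.4792

6.4792


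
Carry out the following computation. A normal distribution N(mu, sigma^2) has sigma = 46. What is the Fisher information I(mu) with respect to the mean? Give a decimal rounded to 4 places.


The Fisher information for the mean of a normal distribution is I(mu) = 1/sigma^2.
sigma = 46, so sigma^2 = 2116.
I(mu) = 1/2116 = 0.0005

0.0005


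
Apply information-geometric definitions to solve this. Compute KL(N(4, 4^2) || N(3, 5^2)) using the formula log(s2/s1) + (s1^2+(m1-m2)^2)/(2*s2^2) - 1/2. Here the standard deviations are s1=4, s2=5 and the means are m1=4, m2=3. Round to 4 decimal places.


KL divergence between normal distributions:
KL = log(s2/s1) + (s1^2 + (m1-m2)^2)/(2*s2^2) - 1/2.
log(5/4) = 0.223144.
(4^2 + (4-3)^2)/(2*5^2) = (16 + 1)/50 = 0.34.
KL = 0.223144 + 0.34 - 0.5 = 0.0631

0.0631


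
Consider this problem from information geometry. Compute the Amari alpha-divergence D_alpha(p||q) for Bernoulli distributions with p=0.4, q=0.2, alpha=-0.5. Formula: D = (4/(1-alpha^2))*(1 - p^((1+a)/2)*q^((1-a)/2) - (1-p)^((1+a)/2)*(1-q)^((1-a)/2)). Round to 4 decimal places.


Amari alpha-divergence:
D = (4/(1-alpha^2))*(1 - p^((1+a)/2)*q^((1-a)/2) - (1-p)^((1+a)/2)*(1-q)^((1-a)/2)).
alpha = -0.5, p = 0.4, q = 0.2.
e1 = (1+alpha)/2 = 0.25, e2 = (1-alpha)/2 = 0.75.
t1 = p^e1 * q^e2 = 0.4^0.25 * 0.2^0.75 = 0.237841.
t2 = (1-p)^e1 * (1-q)^e2 = 0.6^0.25 * 0.8^0.75 = 0.744484.
4/(1-alpha^2) = 5.333333.
D = 5.333333*(1 - 0.237841 - 0.744484) = 0.0943

0.0943


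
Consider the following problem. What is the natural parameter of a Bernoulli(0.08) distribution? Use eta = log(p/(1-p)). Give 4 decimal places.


Natural parameter for Bernoulli: eta = log(p/(1-p)).
p = 0.08, 1-p = 0.92.
p/(1-p) = 0.086957.
eta = log(0.086957) = -2.4423

-2.4423


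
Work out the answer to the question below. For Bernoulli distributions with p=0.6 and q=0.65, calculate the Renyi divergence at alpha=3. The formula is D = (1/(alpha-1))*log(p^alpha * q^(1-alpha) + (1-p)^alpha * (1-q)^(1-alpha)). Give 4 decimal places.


Renyi divergence of order alpha between Bernoulli distributions:
D = (1/(alpha-1))*log(p^alpha * q^(1-alpha) + (1-p)^alpha * (1-q)^(1-alpha)).
alpha = 3, p = 0.6, q = 0.65.
p^alpha * q^(1-alpha) = 0.6^3 * 0.65^-2 = 0.511243.
(1-p)^alpha * (1-q)^(1-alpha) = 0.4^3 * 0.35^-2 = 0.522449.
sum = 0.511243 + 0.522449 = 1.033692.
D = (1/2)*log(1.033692) = 0.0166

0.0166


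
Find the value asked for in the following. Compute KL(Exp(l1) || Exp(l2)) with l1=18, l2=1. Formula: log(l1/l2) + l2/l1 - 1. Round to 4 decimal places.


KL divergence for exponential family:
KL = log(l1/l2) + l2/l1 - 1.
log(18/1) = 2.890372.
1/18 = 0.055556.
KL = 2.890372 + 0.055556 - 1 = 1.9459

1.9459


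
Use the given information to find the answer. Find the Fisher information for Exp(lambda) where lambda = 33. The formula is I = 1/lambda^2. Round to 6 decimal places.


Fisher information for exponential: I(lambda) = 1/lambda^2.
lambda = 33, lambda^2 = 1089.
I = 1/1089 = 0.000918

0.000918


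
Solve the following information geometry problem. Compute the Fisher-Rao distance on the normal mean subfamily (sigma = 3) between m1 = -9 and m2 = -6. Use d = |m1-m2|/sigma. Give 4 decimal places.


On the fixed-variance normal subfamily, geodesic distance = |m1-m2|/sigma.
|-9 - -6| = 3.
sigma = 3.
d = 3/3 = 1.0000

1.0000


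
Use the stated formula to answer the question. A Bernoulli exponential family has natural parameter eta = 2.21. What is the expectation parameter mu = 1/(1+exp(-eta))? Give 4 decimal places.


Dual coordinate (expectation parameter) for Bernoulli:
mu = 1/(1+exp(-eta)).
eta = 2.21.
exp(-eta) = exp(-2.21) = 0.109701.
mu = 1/(1+0.109701) = 0.9011

0.9011


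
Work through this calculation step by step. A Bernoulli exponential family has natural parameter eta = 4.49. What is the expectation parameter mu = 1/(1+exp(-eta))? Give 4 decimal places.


Dual coordinate (expectation parameter) for Bernoulli:
mu = 1/(1+exp(-eta)).
eta = 4.49.
exp(-eta) = exp(-4.49) = 0.011221.
mu = 1/(1+0.011221) = 0.9889

0.9889


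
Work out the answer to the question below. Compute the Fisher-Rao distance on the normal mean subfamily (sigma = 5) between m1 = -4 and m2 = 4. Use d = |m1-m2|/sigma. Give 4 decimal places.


On the fixed-variance normal subfamily, geodesic distance = |m1-m2|/sigma.
|-4 - 4| = 8.
sigma = 5.
d = 8/5 = 1.6000

1.6000


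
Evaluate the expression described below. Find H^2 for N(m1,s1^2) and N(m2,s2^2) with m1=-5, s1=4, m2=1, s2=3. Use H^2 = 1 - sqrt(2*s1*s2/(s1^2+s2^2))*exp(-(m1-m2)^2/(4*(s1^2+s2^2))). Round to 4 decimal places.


Squared Hellinger distance for Gaussians:
H^2 = 1 - sqrt(2*s1*s2/(s1^2+s2^2)) * exp(-(m1-m2)^2/(4*(s1^2+s2^2))).
s1^2 = 16, s2^2 = 9, s1^2+s2^2 = 25.
sqrt(2*4*3/(25)) = 0.979796.
(m1-m2)^2 = (-6)^2 = 36.
exp(-36/(4*25)) = exp(-0.36) = 0.697676.
H^2 = 1 - 0.979796*0.697676 = 0.3164

0.3164


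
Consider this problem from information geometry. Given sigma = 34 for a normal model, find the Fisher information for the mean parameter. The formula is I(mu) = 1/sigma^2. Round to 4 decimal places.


The Fisher information for the mean of a normal distribution is I(mu) = 1/sigma^2.
sigma = 34, so sigma^2 = 1156.
I(mu) = 1/1156 = 0.0009

0.0009


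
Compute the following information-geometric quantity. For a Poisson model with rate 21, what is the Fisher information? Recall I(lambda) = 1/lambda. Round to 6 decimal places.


Fisher information for Poisson: I(lambda) = 1/lambda.
lambda = 21.
I(lambda) = 1/21 = 0.047619

0.047619


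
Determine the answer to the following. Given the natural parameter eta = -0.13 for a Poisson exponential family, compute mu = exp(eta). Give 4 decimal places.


Expectation parameter for Poisson exponential family:
mu = exp(eta).
eta = -0.13.
mu = exp(-0.13) = 0.8781

0.8781


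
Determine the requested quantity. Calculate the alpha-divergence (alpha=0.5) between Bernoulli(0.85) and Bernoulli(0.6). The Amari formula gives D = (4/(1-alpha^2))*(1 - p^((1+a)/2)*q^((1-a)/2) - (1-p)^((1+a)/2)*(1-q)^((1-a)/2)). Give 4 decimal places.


Amari alpha-divergence:
D = (4/(1-alpha^2))*(1 - p^((1+a)/2)*q^((1-a)/2) - (1-p)^((1+a)/2)*(1-q)^((1-a)/2)).
alpha = 0.5, p = 0.85, q = 0.6.
e1 = (1+alpha)/2 = 0.75, e2 = (1-alpha)/2 = 0.25.
t1 = p^e1 * q^e2 = 0.85^0.75 * 0.6^0.25 = 0.779116.
t2 = (1-p)^e1 * (1-q)^e2 = 0.15^0.75 * 0.4^0.25 = 0.191683.
4/(1-alpha^2) = 5.333333.
D = 5.333333*(1 - 0.779116 - 0.191683) = 0.1557

0.1557


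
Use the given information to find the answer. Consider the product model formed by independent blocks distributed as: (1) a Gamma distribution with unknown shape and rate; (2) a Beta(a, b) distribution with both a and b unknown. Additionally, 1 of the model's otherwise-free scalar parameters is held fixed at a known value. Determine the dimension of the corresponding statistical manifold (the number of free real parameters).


The dimension of a statistical manifold equals the number of free
(independent) real parameters of the model. For a product of independent
blocks the parameter counts add.
- Gamma (shape, rate): 2.
- Beta (a, b): 2.
Total = 2 + 2 = 4.
1 parameter(s) fixed at known values: 4 - 1 = 3.
Dimension = 3

3


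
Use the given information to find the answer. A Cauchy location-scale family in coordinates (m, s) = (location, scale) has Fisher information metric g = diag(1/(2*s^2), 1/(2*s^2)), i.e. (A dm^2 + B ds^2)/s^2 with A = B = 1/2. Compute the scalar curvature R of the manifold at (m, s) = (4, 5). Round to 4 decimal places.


The metric has the form g = (A dm^2 + B ds^2)/s^2 with A = 1/2, B = 1/2.
Substitute u = sqrt(A/B)*m: g = B*(du^2 + ds^2)/s^2, i.e. B times the
Poincare upper half-plane metric, which has constant Gaussian curvature -1.
Scaling a 2D metric by a constant c divides the Gaussian curvature by c,
so K = -1/B = -1/(1/2) = -2.0000 everywhere (the point (m, s) = (4, 5) is irrelevant:
the curvature is constant).
Scalar curvature in dimension 2: R = 2K = -2/(1/2) = -4.0000.

-4.0000


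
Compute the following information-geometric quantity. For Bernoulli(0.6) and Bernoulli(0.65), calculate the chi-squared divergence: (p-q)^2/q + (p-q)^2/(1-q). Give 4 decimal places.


Chi-squared divergence between Bernoulli distributions:
chi^2 = (p-q)^2/q + (p-q)^2/(1-q).
p = 0.6, q = 0.65, p-q = -0.05.
(p-q)^2 = 0.0025.
term1 = 0.0025/0.65 = 0.003846.
term2 = 0.0025/0.35 = 0.007143.
chi^2 = 0.003846 + 0.007143 = 0.0110

0.0110


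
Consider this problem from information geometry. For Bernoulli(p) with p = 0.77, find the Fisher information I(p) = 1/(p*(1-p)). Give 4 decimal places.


For Bernoulli(p), Fisher information is I(p) = 1/(p*(1-p)).
p = 0.77, 1-p = 0.23.
p*(1-p) = 0.1771.
I(p) = 1/0.1771 = 5.6465

5.6465


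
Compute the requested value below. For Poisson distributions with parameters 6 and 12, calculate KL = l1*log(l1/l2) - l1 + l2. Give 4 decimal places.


KL divergence for Poisson:
KL = l1*log(l1/l2) - l1 + l2.
l1 = 6, l2 = 12.
log(6/12) = -0.693147.
l1*log(l1/l2) = 6 * -0.693147 = -4.158883.
KL = -4.158883 - 6 + 12 = 1.8411

1.8411


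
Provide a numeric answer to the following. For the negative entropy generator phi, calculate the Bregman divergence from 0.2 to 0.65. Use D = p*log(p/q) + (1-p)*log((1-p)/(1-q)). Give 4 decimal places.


Bregman divergence with negative entropy generator:
D = p*log(p/q) + (1-p)*log((1-p)/(1-q)).
p = 0.2, q = 0.65.
p*log(p/q) = 0.2*log(0.2/0.65) = -0.235731.
(1-p)*log((1-p)/(1-q)) = 0.8*log(0.8/0.35) = 0.661343.
D = -0.235731 + 0.661343 = 0.4256

0.4256


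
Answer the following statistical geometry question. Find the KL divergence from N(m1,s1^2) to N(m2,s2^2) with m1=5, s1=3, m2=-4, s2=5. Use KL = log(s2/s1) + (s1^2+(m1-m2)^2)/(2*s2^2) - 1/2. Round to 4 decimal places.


KL divergence between normal distributions:
KL = log(s2/s1) + (s1^2 + (m1-m2)^2)/(2*s2^2) - 1/2.
log(5/3) = 0.510826.
(3^2 + (5--4)^2)/(2*5^2) = (9 + 81)/50 = 1.8.
KL = 0.510826 + 1.8 - 0.5 = 1.8108

1.8108


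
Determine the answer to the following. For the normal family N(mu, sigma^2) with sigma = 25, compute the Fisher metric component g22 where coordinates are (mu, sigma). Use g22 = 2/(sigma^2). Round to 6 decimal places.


For the 2-parameter normal family, the Fisher metric has:
  g11 = 1/sigma^2, g22 = 2/sigma^2.
sigma = 25, sigma^2 = 625.
g22 = 0.003200

0.003200


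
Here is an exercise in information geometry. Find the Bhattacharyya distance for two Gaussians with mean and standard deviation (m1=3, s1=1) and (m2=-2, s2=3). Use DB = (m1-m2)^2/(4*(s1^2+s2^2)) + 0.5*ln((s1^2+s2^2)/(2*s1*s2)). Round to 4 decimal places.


Bhattacharyya distance between two Gaussians:
DB = (m1-m2)^2/(4*(s1^2+s2^2)) + (1/2)*ln((s1^2+s2^2)/(2*s1*s2)).
(m1-m2)^2 = (5)^2 = 25.
s1^2+s2^2 = 1 + 9 = 10.
term1 = 25/40 = 0.625.
term2 = 0.5*ln(10/6.0) = 0.255413.
DB = 0.625 + 0.255413 = 0.8804

0.8804


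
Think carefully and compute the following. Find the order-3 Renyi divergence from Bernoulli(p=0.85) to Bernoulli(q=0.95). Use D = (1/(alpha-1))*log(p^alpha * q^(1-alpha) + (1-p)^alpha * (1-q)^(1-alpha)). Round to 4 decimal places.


Renyi divergence of order alpha between Bernoulli distributions:
D = (1/(alpha-1))*log(p^alpha * q^(1-alpha) + (1-p)^alpha * (1-q)^(1-alpha)).
alpha = 3, p = 0.85, q = 0.95.
p^alpha * q^(1-alpha) = 0.85^3 * 0.95^-2 = 0.680471.
(1-p)^alpha * (1-q)^(1-alpha) = 0.15^3 * 0.05^-2 = 1.35.
sum = 0.680471 + 1.35 = 2.030471.
D = (1/2)*log(2.030471) = 0.3541

0.3541


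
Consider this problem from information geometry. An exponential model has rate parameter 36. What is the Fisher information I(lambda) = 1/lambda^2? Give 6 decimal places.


Fisher information for exponential: I(lambda) = 1/lambda^2.
lambda = 36, lambda^2 = 1296.
I = 1/1296 = 0.000772

0.000772


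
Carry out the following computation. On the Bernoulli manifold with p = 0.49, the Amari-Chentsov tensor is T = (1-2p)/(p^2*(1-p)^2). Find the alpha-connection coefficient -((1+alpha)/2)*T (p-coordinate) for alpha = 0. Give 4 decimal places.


Skewness (Amari-Chentsov) tensor: T = (1-2p)/(p^2*(1-p)^2).
p = 0.49, 1-2p = 0.02, p^2 = 0.2401, (1-p)^2 = 0.2601.
T = 0.02/(0.2401 * 0.2601) = 0.320256.
In the p-coordinate, Gamma^(alpha) = Gamma^(0) - (alpha/2)*T with Gamma^(0) = (1/2)*g'(p) = -T/2,
so Gamma^(alpha) = -((1+alpha)/2)*T.
alpha = 0, -(1+alpha)/2 = -0.5.
Gamma = -0.5 * 0.320256 = -0.1601

-0.1601


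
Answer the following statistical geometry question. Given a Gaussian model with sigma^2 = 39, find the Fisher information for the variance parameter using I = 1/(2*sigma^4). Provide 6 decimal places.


Fisher information for variance: I(sigma^2) = 1/(2*sigma^4).
sigma^2 = 39, so sigma^4 = 1521.
I = 1/(2*1521) = 1/3042 = 0.000329

0.000329


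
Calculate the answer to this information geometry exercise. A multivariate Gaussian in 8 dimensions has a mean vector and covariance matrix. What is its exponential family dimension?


Exponential family dimension calculation:
For 8-dim MVN: mean has 8 params, covariance has 8*9/2 = 36 unique entries.
Total dim = 8 + 36 = 44.

44


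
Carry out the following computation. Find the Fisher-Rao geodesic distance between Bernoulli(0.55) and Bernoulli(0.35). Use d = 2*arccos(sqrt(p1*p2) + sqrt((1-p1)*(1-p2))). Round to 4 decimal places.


Geodesic distance on Bernoulli manifold:
d(p1,p2) = 2*arccos(sqrt(p1*p2) + sqrt((1-p1)*(1-p2))).
sqrt(p1*p2) = sqrt(0.55*0.35) = 0.438748.
sqrt((1-p1)*(1-p2)) = sqrt(0.45*0.65) = 0.540833.
arg = 0.438748 + 0.540833 = 0.979581.
d = 2*arccos(0.979581) = 0.4049

0.4049


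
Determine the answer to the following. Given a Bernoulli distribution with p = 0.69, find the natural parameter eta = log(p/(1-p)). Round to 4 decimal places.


Natural parameter for Bernoulli: eta = log(p/(1-p)).
p = 0.69, 1-p = 0.31.
p/(1-p) = 2.225806.
eta = log(2.225806) = 0.8001

0.8001


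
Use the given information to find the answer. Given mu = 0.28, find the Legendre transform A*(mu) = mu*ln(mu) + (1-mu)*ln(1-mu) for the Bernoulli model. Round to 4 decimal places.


Legendre transform for Bernoulli:
A*(mu) = mu*log(mu) + (1-mu)*log(1-mu).
mu = 0.28, 1-mu = 0.72.
mu*log(mu) = 0.28*log(0.28) = -0.35643.
(1-mu)*log(1-mu) = 0.72*log(0.72) = -0.236523.
A* = -0.35643 + -0.236523 = -0.5930

-0.5930


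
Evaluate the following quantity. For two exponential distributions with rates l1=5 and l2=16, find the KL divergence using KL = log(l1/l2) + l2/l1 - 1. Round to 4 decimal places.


KL divergence for exponential family:
KL = log(l1/l2) + l2/l1 - 1.
log(5/16) = -1.163151.
16/5 = 3.2.
KL = -1.163151 + 3.2 - 1 = 1.0368

1.0368


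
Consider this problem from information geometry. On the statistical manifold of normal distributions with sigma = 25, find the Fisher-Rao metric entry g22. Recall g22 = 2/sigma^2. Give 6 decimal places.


For the 2-parameter normal family, the Fisher metric has:
  g11 = 1/sigma^2, g22 = 2/sigma^2.
sigma = 25, sigma^2 = 625.
g22 = 0.003200

0.003200


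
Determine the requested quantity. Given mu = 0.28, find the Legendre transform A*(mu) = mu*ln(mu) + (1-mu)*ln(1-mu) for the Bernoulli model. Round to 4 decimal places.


Legendre transform for Bernoulli:
A*(mu) = mu*log(mu) + (1-mu)*log(1-mu).
mu = 0.28, 1-mu = 0.72.
mu*log(mu) = 0.28*log(0.28) = -0.35643.
(1-mu)*log(1-mu) = 0.72*log(0.72) = -0.236523.
A* = -0.35643 + -0.236523 = -0.5930

-0.5930


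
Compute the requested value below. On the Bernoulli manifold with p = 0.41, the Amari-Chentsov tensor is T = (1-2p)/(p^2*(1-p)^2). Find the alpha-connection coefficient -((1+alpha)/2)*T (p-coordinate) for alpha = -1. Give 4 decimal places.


Skewness (Amari-Chentsov) tensor: T = (1-2p)/(p^2*(1-p)^2).
p = 0.41, 1-2p = 0.18, p^2 = 0.1681, (1-p)^2 = 0.3481.
T = 0.18/(0.1681 * 0.3481) = 3.076102.
In the p-coordinate, Gamma^(alpha) = Gamma^(0) - (alpha/2)*T with Gamma^(0) = (1/2)*g'(p) = -T/2,
so Gamma^(alpha) = -((1+alpha)/2)*T.
alpha = -1, -(1+alpha)/2 = 0.0.
Gamma = 0.0 * 3.076102 = 0.0000

0.0000


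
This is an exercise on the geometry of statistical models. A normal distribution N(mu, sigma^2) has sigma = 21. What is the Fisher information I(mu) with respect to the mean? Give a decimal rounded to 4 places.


The Fisher information for the mean of a normal distribution is I(mu) = 1/sigma^2.
sigma = 21, so sigma^2 = 441.
I(mu) = 1/441 = 0.0023

0.0023


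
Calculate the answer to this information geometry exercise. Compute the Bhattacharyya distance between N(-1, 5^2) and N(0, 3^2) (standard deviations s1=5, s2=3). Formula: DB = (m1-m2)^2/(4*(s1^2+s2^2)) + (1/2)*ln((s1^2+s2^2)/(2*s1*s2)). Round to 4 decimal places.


Bhattacharyya distance between two Gaussians:
DB = (m1-m2)^2/(4*(s1^2+s2^2)) + (1/2)*ln((s1^2+s2^2)/(2*s1*s2)).
(m1-m2)^2 = (-1)^2 = 1.
s1^2+s2^2 = 25 + 9 = 34.
term1 = 1/136 = 0.007353.
term2 = 0.5*ln(34/30.0) = 0.062582.
DB = 0.007353 + 0.062582 = 0.0699

0.0699


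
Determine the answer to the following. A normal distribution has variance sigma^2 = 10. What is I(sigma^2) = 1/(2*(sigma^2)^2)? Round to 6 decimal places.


Fisher information for variance: I(sigma^2) = 1/(2*sigma^4).
sigma^2 = 10, so sigma^4 = 100.
I = 1/(2*100) = 1/200 = 0.005000

0.005000


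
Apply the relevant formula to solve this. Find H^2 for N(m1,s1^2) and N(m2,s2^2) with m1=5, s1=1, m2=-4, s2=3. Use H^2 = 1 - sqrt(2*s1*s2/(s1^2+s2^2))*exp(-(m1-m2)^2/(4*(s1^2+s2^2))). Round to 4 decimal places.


Squared Hellinger distance for Gaussians:
H^2 = 1 - sqrt(2*s1*s2/(s1^2+s2^2)) * exp(-(m1-m2)^2/(4*(s1^2+s2^2))).
s1^2 = 1, s2^2 = 9, s1^2+s2^2 = 10.
sqrt(2*1*3/(10)) = 0.774597.
(m1-m2)^2 = (9)^2 = 81.
exp(-81/(4*10)) = exp(-2.025) = 0.131994.
H^2 = 1 - 0.774597*0.131994 = 0.8978

0.8978


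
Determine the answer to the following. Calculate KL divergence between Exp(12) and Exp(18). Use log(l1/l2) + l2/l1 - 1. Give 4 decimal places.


KL divergence for exponential family:
KL = log(l1/l2) + l2/l1 - 1.
log(12/18) = -0.405465.
18/12 = 1.5.
KL = -0.405465 + 1.5 - 1 = 0.0945

0.0945


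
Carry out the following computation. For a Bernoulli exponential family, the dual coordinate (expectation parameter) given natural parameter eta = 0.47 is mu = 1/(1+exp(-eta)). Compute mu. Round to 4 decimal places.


Dual coordinate (expectation parameter) for Bernoulli:
mu = 1/(1+exp(-eta)).
eta = 0.47.
exp(-eta) = exp(-0.47) = 0.625002.
mu = 1/(1+0.625002) = 0.6154

0.6154


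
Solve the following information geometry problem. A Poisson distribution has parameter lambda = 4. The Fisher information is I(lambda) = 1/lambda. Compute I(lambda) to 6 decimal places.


Fisher information for Poisson: I(lambda) = 1/lambda.
lambda = 4.
I(lambda) = 1/4 = 0.250000

0.250000


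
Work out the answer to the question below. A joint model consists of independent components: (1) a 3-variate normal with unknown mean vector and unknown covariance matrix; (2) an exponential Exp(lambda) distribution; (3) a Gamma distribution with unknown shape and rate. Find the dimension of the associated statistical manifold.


The dimension of a statistical manifold equals the number of free
(independent) real parameters of the model. For a product of independent
blocks the parameter counts add.
- 3-variate normal: 3 (mean) + 3*4/2 = 6 (symmetric covariance) = 9.
- exponential (lambda): 1.
- Gamma (shape, rate): 2.
Total = 9 + 1 + 2 = 12.
Dimension = 12

12


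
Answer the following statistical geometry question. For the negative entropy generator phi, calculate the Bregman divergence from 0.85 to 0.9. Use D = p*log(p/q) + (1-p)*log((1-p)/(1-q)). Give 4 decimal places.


Bregman divergence with negative entropy generator:
D = p*log(p/q) + (1-p)*log((1-p)/(1-q)).
p = 0.85, q = 0.9.
p*log(p/q) = 0.85*log(0.85/0.9) = -0.048585.
(1-p)*log((1-p)/(1-q)) = 0.15*log(0.15/0.1) = 0.06082.
D = -0.048585 + 0.06082 = 0.0122

0.0122


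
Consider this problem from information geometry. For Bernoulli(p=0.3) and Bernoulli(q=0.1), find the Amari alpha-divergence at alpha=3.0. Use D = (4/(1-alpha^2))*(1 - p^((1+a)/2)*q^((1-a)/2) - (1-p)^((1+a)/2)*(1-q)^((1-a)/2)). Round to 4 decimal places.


Amari alpha-divergence:
D = (4/(1-alpha^2))*(1 - p^((1+a)/2)*q^((1-a)/2) - (1-p)^((1+a)/2)*(1-q)^((1-a)/2)).
alpha = 3.0, p = 0.3, q = 0.1.
e1 = (1+alpha)/2 = 2.0, e2 = (1-alpha)/2 = -1.0.
t1 = p^e1 * q^e2 = 0.3^2.0 * 0.1^-1.0 = 0.9.
t2 = (1-p)^e1 * (1-q)^e2 = 0.7^2.0 * 0.9^-1.0 = 0.544444.
4/(1-alpha^2) = -0.5.
D = -0.5*(1 - 0.9 - 0.544444) = 0.2222

0.2222


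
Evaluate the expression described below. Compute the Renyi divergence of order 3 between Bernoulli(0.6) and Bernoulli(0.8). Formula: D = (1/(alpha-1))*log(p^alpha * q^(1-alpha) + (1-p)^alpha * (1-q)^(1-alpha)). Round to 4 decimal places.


Renyi divergence of order alpha between Bernoulli distributions:
D = (1/(alpha-1))*log(p^alpha * q^(1-alpha) + (1-p)^alpha * (1-q)^(1-alpha)).
alpha = 3, p = 0.6, q = 0.8.
p^alpha * q^(1-alpha) = 0.6^3 * 0.8^-2 = 0.3375.
(1-p)^alpha * (1-q)^(1-alpha) = 0.4^3 * 0.2^-2 = 1.6.
sum = 0.3375 + 1.6 = 1.9375.
D = (1/2)*log(1.9375) = 0.3307

0.3307


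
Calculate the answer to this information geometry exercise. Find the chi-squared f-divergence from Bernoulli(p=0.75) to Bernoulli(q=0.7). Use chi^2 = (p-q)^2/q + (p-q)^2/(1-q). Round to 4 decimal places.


Chi-squared divergence between Bernoulli distributions:
chi^2 = (p-q)^2/q + (p-q)^2/(1-q).
p = 0.75, q = 0.7, p-q = 0.05.
(p-q)^2 = 0.0025.
term1 = 0.0025/0.7 = 0.003571.
term2 = 0.0025/0.3 = 0.008333.
chi^2 = 0.003571 + 0.008333 = 0.0119

0.0119


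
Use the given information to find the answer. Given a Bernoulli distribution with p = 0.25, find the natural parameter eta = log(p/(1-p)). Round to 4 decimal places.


Natural parameter for Bernoulli: eta = log(p/(1-p)).
p = 0.25, 1-p = 0.75.
p/(1-p) = 0.333333.
eta = log(0.333333) = -1.0986

-1.0986


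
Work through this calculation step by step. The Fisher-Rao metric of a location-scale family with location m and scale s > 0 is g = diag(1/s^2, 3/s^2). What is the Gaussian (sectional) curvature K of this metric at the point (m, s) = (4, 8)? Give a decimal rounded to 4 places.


The metric has the form g = (A dm^2 + B ds^2)/s^2 with A = 1, B = 3.
Substitute u = sqrt(A/B)*m: g = B*(du^2 + ds^2)/s^2, i.e. B times the
Poincare upper half-plane metric, which has constant Gaussian curvature -1.
Scaling a 2D metric by a constant c divides the Gaussian curvature by c,
so K = -1/B = -1/(3) = -0.3333 everywhere (the point (m, s) = (4, 8) is irrelevant:
the curvature is constant).
The requested Gaussian curvature is K = -0.3333.

-0.3333


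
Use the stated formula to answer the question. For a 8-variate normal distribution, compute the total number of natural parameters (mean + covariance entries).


Exponential family dimension calculation:
For 8-dim MVN: mean has 8 params, covariance has 8*9/2 = 36 unique entries.
Total dim = 8 + 36 = 44.

44


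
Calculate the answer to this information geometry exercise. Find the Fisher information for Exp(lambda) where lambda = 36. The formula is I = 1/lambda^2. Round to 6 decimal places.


Fisher information for exponential: I(lambda) = 1/lambda^2.
lambda = 36, lambda^2 = 1296.
I = 1/1296 = 0.000772

0.000772


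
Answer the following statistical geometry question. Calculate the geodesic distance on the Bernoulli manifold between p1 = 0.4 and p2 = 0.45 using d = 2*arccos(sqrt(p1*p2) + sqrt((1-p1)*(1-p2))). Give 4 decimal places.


Geodesic distance on Bernoulli manifold:
d(p1,p2) = 2*arccos(sqrt(p1*p2) + sqrt((1-p1)*(1-p2))).
sqrt(p1*p2) = sqrt(0.4*0.45) = 0.424264.
sqrt((1-p1)*(1-p2)) = sqrt(0.6*0.55) = 0.574456.
arg = 0.424264 + 0.574456 = 0.99872.
d = 2*arccos(0.99872) = 0.1012

0.1012


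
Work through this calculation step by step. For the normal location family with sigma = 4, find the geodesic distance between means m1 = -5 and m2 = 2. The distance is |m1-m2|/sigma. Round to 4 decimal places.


On the fixed-variance normal subfamily, geodesic distance = |m1-m2|/sigma.
|-5 - 2| = 7.
sigma = 4.
d = 7/4 = 1.7500

1.7500


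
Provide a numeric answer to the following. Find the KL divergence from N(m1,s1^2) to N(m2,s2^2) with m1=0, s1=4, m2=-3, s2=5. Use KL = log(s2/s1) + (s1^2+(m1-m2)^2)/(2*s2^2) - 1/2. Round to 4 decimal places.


KL divergence between normal distributions:
KL = log(s2/s1) + (s1^2 + (m1-m2)^2)/(2*s2^2) - 1/2.
log(5/4) = 0.223144.
(4^2 + (0--3)^2)/(2*5^2) = (16 + 9)/50 = 0.5.
KL = 0.223144 + 0.5 - 0.5 = 0.2231

0.2231


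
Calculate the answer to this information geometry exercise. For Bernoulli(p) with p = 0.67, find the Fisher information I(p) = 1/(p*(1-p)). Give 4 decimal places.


For Bernoulli(p), Fisher information is I(p) = 1/(p*(1-p)).
p = 0.67, 1-p = 0.33.
p*(1-p) = 0.2211.
I(p) = 1/0.2211 = 4.5228

4.5228


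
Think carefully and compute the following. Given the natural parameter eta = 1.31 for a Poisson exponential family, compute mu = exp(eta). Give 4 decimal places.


Expectation parameter for Poisson exponential family:
mu = exp(eta).
eta = 1.31.
mu = exp(1.31) = 3.7062

3.7062


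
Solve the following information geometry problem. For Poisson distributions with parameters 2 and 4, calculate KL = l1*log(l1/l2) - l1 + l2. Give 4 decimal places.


KL divergence for Poisson:
KL = l1*log(l1/l2) - l1 + l2.
l1 = 2, l2 = 4.
log(2/4) = -0.693147.
l1*log(l1/l2) = 2 * -0.693147 = -1.386294.
KL = -1.386294 - 2 + 4 = 0.6137

0.6137


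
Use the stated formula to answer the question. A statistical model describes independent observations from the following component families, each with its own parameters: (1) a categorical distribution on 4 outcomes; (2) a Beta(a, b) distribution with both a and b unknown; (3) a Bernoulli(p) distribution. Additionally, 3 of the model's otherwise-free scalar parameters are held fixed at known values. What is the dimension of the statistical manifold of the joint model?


The dimension of a statistical manifold equals the number of free
(independent) real parameters of the model. For a product of independent
blocks the parameter counts add.
- categorical on 4 outcomes (probabilities sum to 1): 4-1 = 3.
- Beta (a, b): 2.
- Bernoulli (p): 1.
Total = 3 + 2 + 1 = 6.
3 parameter(s) fixed at known values: 6 - 3 = 3.
Dimension = 3

3


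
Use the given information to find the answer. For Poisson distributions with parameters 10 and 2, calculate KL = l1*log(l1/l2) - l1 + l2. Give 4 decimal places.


KL divergence for Poisson:
KL = l1*log(l1/l2) - l1 + l2.
l1 = 10, l2 = 2.
log(10/2) = 1.609438.
l1*log(l1/l2) = 10 * 1.609438 = 16.094379.
KL = 16.094379 - 10 + 2 = 8.0944

8.0944


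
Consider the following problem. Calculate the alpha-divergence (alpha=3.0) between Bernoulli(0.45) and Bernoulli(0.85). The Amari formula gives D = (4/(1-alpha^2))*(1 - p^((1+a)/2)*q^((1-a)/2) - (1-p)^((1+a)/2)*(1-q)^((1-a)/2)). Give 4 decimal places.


Amari alpha-divergence:
D = (4/(1-alpha^2))*(1 - p^((1+a)/2)*q^((1-a)/2) - (1-p)^((1+a)/2)*(1-q)^((1-a)/2)).
alpha = 3.0, p = 0.45, q = 0.85.
e1 = (1+alpha)/2 = 2.0, e2 = (1-alpha)/2 = -1.0.
t1 = p^e1 * q^e2 = 0.45^2.0 * 0.85^-1.0 = 0.238235.
t2 = (1-p)^e1 * (1-q)^e2 = 0.55^2.0 * 0.15^-1.0 = 2.016667.
4/(1-alpha^2) = -0.5.
D = -0.5*(1 - 0.238235 - 2.016667) = 0.6275

0.6275


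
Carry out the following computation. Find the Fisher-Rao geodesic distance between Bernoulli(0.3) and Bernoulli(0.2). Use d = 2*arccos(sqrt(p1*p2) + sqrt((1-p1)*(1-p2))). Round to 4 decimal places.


Geodesic distance on Bernoulli manifold:
d(p1,p2) = 2*arccos(sqrt(p1*p2) + sqrt((1-p1)*(1-p2))).
sqrt(p1*p2) = sqrt(0.3*0.2) = 0.244949.
sqrt((1-p1)*(1-p2)) = sqrt(0.7*0.8) = 0.748331.
arg = 0.244949 + 0.748331 = 0.99328.
d = 2*arccos(0.99328) = 0.2320

0.2320


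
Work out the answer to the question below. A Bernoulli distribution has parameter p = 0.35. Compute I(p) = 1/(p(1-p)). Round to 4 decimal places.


For Bernoulli(p), Fisher information is I(p) = 1/(p*(1-p)).
p = 0.35, 1-p = 0.65.
p*(1-p) = 0.2275.
I(p) = 1/0.2275 = 4.3956

4.3956


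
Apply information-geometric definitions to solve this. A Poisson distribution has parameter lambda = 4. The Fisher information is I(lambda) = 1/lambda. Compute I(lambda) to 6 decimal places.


Fisher information for Poisson: I(lambda) = 1/lambda.
lambda = 4.
I(lambda) = 1/4 = 0.250000

0.250000


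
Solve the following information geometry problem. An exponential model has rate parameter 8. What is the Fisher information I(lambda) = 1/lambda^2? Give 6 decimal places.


Fisher information for exponential: I(lambda) = 1/lambda^2.
lambda = 8, lambda^2 = 64.
I = 1/64 = 0.015625

0.015625


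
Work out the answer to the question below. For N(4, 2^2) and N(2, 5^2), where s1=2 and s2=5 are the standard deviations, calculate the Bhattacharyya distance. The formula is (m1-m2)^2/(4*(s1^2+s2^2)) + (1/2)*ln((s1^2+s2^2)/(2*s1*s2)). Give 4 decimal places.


Bhattacharyya distance between two Gaussians:
DB = (m1-m2)^2/(4*(s1^2+s2^2)) + (1/2)*ln((s1^2+s2^2)/(2*s1*s2)).
(m1-m2)^2 = (2)^2 = 4.
s1^2+s2^2 = 4 + 25 = 29.
term1 = 4/116 = 0.034483.
term2 = 0.5*ln(29/20.0) = 0.185782.
DB = 0.034483 + 0.185782 = 0.2203

0.2203
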